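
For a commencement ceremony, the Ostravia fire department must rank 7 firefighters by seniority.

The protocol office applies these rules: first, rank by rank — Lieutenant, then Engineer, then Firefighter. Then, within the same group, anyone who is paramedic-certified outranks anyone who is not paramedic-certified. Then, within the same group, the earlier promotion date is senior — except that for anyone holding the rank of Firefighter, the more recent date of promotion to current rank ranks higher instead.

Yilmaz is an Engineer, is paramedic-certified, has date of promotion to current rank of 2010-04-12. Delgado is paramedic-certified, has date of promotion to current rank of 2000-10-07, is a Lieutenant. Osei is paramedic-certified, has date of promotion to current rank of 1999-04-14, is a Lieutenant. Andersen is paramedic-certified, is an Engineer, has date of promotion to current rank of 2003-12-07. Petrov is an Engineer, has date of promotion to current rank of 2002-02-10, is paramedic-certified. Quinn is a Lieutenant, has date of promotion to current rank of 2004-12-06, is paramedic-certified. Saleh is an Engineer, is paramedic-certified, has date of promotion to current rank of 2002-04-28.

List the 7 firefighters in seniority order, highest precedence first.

Osei, Delgado, Quinn, Petrov, Saleh, Andersen, Yilmaz

By rank: Osei, Delgado and Quinn (Lieutenant); then Petrov, Saleh, Andersen and Yilmaz (Engineer).
Osei, Delgado and Quinn are each paramedic-certified, so the next rule applies.
Among Osei, Delgado and Quinn, by date of promotion to current rank (earlier first): Osei (1999-04-14) before Delgado (2000-10-07) before Quinn (2004-12-06).
Petrov, Saleh, Andersen and Yilmaz are each paramedic-certified, so the next rule applies.
Among Petrov, Saleh, Andersen and Yilmaz, by date of promotion to current rank (earlier first): Petrov (2002-02-10) before Saleh (2002-04-28) before Andersen (2003-12-07) before Yilmaz (2010-04-12).
Full order: Osei, Delgado, Quinn, Petrov, Saleh, Andersen, Yilmaz.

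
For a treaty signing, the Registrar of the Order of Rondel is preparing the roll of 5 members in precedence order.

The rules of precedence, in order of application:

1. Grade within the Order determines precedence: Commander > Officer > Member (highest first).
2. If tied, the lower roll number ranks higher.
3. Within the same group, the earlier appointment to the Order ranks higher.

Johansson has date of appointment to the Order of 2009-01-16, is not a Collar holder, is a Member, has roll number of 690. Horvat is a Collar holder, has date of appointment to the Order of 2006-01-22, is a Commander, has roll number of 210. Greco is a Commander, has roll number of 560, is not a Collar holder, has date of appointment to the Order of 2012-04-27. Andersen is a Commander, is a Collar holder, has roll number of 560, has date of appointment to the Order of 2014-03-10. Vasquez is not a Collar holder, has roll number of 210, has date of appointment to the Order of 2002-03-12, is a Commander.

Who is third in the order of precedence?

Greco

By grade within the Order: Vasquez, Horvat, Greco and Andersen (Commander); then Johansson (Member).
Among Vasquez, Horvat, Greco and Andersen, by roll number (lower first): Vasquez and Horvat (210) before Greco and Andersen (560).
Among Vasquez and Horvat, by date of appointment to the Order (earlier first): Vasquez (2002-03-12) before Horvat (2006-01-22).
Among Greco and Andersen, by date of appointment to the Order (earlier first): Greco (2012-04-27) before Andersen (2014-03-10).
Order: Vasquez, Horvat, Greco, Andersen, Johansson.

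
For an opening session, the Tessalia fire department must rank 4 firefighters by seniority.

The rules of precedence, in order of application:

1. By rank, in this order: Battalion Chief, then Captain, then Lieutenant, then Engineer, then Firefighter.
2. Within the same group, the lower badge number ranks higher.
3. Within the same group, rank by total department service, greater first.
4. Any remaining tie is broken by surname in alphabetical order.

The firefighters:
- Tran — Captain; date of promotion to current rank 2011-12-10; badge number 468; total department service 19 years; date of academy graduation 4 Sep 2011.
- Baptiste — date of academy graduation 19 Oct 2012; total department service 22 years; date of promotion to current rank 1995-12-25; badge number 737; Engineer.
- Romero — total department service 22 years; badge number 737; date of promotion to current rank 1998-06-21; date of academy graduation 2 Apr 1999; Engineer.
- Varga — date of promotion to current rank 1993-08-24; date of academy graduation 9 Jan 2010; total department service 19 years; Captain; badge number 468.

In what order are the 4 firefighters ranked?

Tran, Varga, Baptiste, Romero

By rank: Tran and Varga (Captain); then Baptiste and Romero (Engineer).
Tran and Varga both have badge number 468, so the next rule applies.
Tran and Varga both have total department service 19 years, so the next rule applies.
Among Tran and Varga, alphabetically by surname: Tran before Varga.
Baptiste and Romero both have badge number 737, so the next rule applies.
Baptiste and Romero both have total department service 22 years, so the next rule applies.
Among Baptiste and Romero, alphabetically by surname: Baptiste before Romero.
Full order: Tran, Varga, Baptiste, Romero.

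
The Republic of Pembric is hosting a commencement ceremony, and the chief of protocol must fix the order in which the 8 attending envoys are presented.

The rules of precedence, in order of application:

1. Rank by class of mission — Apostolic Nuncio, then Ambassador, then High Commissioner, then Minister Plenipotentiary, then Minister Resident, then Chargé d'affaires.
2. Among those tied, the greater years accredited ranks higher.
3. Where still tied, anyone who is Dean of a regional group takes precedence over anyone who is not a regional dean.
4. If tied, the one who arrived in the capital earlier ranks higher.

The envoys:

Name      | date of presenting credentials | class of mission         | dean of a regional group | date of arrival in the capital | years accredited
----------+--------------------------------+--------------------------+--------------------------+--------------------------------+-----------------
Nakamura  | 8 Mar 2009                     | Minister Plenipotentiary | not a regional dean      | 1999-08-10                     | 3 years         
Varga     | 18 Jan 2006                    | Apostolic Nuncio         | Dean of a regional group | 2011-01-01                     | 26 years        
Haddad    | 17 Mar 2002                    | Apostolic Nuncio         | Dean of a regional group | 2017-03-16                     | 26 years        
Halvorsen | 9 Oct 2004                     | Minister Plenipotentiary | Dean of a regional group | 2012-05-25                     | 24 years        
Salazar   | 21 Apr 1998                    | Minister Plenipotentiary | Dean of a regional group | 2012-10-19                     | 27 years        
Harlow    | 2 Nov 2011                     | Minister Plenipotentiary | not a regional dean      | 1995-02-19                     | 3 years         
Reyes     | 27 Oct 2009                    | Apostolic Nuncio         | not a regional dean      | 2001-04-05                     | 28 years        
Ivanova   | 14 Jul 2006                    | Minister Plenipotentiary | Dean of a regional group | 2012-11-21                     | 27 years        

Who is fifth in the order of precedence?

Ivanova

By class of mission: Reyes, Varga and Haddad (Apostolic Nuncio); then Salazar, Ivanova, Halvorsen, Harlow and Nakamura (Minister Plenipotentiary).
Among Reyes, Varga and Haddad, by years accredited (higher first): Reyes (28 years) before Varga and Haddad (26 years).
Varga and Haddad are each Dean of a regional group, so the next rule applies.
Among Varga and Haddad, by date of arrival in the capital (earlier first): Varga (2011-01-01) before Haddad (2017-03-16).
Among Salazar, Ivanova, Halvorsen, Harlow and Nakamura, by years accredited (higher first): Salazar and Ivanova (27 years) before Halvorsen (24 years) before Harlow and Nakamura (3 years).
Salazar and Ivanova are each Dean of a regional group, so the next rule applies.
Among Salazar and Ivanova, by date of arrival in the capital (earlier first): Salazar (2012-10-19) before Ivanova (2012-11-21).
Harlow and Nakamura are each not a regional dean, so the next rule applies.
Among Harlow and Nakamura, by date of arrival in the capital (earlier first): Harlow (1995-02-19) before Nakamura (1999-08-10).
Order: Reyes, Varga, Haddad, Salazar, Ivanova, Halvorsen, Harlow, Nakamura.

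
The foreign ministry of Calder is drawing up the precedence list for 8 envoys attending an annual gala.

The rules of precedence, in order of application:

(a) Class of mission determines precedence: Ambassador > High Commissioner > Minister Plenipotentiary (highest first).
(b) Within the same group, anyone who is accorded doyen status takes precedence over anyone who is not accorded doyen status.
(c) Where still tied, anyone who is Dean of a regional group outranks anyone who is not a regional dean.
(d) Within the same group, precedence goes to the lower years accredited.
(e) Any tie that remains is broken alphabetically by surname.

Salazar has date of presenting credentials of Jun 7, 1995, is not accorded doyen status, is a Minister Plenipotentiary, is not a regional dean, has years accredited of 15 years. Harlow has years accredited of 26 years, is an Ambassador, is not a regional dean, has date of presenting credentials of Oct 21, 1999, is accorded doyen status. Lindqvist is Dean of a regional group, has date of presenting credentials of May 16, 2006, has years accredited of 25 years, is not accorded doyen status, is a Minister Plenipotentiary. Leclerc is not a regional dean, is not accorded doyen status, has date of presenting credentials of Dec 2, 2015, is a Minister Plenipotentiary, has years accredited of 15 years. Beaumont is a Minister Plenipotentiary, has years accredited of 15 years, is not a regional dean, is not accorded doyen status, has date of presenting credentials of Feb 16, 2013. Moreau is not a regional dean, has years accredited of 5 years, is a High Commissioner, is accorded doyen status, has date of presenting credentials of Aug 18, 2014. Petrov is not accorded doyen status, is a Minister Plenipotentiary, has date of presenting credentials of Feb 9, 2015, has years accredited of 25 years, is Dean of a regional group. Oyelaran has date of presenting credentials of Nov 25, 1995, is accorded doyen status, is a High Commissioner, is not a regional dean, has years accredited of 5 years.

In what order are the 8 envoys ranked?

Harlow, Moreau, Oyelaran, Lindqvist, Petrov, Beaumont, Leclerc, Salazar

By class of mission: Harlow (Ambassador); then Moreau and Oyelaran (High Commissioner); then Lindqvist, Petrov, Beaumont, Leclerc and Salazar (Minister Plenipotentiary).
Moreau and Oyelaran are each accorded doyen status, so the next rule applies.
Moreau and Oyelaran are each not a regional dean, so the next rule applies.
Moreau and Oyelaran both have years accredited 5 years, so the next rule applies.
Among Moreau and Oyelaran, alphabetically by surname: Moreau before Oyelaran.
Lindqvist, Petrov, Beaumont, Leclerc and Salazar are each not accorded doyen status, so the next rule applies.
Among Lindqvist, Petrov, Beaumont, Leclerc and Salazar, Dean of a regional group before not a regional dean: Lindqvist and Petrov (Dean of a regional group) before Beaumont, Leclerc and Salazar (not a regional dean).
Lindqvist and Petrov both have years accredited 25 years, so the next rule applies.
Among Lindqvist and Petrov, alphabetically by surname: Lindqvist before Petrov.
Beaumont, Leclerc and Salazar all have years accredited 15 years, so the next rule applies.
Among Beaumont, Leclerc and Salazar, alphabetically by surname: Beaumont before Leclerc before Salazar.
Full order: Harlow, Moreau, Oyelaran, Lindqvist, Petrov, Beaumont, Leclerc, Salazar.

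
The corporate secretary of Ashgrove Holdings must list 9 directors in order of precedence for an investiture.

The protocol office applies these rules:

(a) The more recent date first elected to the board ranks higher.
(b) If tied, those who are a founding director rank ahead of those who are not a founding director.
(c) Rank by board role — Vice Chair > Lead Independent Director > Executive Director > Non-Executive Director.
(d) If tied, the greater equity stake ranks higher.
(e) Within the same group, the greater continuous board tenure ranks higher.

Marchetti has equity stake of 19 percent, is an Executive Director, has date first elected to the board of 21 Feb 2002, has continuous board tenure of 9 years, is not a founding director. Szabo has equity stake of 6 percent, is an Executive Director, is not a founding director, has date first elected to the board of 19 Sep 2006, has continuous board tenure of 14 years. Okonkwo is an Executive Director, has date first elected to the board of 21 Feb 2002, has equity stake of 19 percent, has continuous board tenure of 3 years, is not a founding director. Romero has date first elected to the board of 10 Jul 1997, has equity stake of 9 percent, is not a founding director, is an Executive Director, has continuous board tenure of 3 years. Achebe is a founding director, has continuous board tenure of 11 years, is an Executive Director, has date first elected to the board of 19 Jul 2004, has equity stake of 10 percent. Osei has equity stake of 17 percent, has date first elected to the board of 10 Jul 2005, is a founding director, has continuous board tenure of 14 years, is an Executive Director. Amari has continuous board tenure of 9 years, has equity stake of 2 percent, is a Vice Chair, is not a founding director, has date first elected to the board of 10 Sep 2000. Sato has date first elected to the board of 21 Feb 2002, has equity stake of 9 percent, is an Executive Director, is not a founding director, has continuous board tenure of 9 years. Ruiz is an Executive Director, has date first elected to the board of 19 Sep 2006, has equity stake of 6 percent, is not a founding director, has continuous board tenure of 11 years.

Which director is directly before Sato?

By date first elected to the board (later first): Szabo and Ruiz (both 19 Sep 2006); then Osei (10 Jul 2005); then Achebe (19 Jul 2004); then Marchetti, Okonkwo and Sato (each 21 Feb 2002); then Amari (10 Sep 2000); then Romero (10 Jul 1997).
Szabo and Ruiz are each not a founding director, so the next rule applies.
Szabo and Ruiz are each Executive Director, so the next rule applies.
Szabo and Ruiz both have equity stake 6 percent, so the next rule applies.
Among Szabo and Ruiz, by continuous board tenure (higher first): Szabo (14 years) before Ruiz (11 years).
Marchetti, Okonkwo and Sato are each not a founding director, so the next rule applies.
Marchetti, Okonkwo and Sato are each Executive Director, so the next rule applies.
Among Marchetti, Okonkwo and Sato, by equity stake (higher first): Marchetti and Okonkwo (19 percent) before Sato (9 percent).
Among Marchetti and Okonkwo, by continuous board tenure (higher first): Marchetti (9 years) before Okonkwo (3 years).
Order: Szabo, Ruiz, Osei, Achebe, Marchetti, Okonkwo, Sato, Amari, Romero.

Okonkwo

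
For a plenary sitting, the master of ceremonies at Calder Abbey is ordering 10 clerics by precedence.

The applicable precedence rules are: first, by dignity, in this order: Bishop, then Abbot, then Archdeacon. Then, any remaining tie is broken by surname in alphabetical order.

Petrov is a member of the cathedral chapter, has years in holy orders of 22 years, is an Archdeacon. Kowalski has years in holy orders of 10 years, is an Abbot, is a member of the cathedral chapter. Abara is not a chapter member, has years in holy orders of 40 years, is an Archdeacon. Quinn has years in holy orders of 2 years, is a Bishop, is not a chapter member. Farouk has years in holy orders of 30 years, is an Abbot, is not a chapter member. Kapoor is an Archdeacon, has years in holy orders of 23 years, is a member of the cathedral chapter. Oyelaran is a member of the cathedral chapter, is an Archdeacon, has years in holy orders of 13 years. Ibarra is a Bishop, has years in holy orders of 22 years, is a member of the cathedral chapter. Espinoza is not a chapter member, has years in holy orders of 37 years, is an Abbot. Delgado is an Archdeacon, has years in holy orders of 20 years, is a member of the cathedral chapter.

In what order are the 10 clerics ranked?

Ibarra, Quinn, Espinoza, Farouk, Kowalski, Abara, Delgado, Kapoor, Oyelaran, Petrov

By dignity: Ibarra and Quinn (Bishop); then Espinoza, Farouk and Kowalski (Abbot); then Abara, Delgado, Kapoor, Oyelaran and Petrov (Archdeacon).
Among Ibarra and Quinn, alphabetically by surname: Ibarra before Quinn.
Among Espinoza, Farouk and Kowalski, alphabetically by surname: Espinoza before Farouk before Kowalski.
Among Abara, Delgado, Kapoor, Oyelaran and Petrov, alphabetically by surname: Abara before Delgado before Kapoor before Oyelaran before Petrov.
Full order: Ibarra, Quinn, Espinoza, Farouk, Kowalski, Abara, Delgado, Kapoor, Oyelaran, Petrov.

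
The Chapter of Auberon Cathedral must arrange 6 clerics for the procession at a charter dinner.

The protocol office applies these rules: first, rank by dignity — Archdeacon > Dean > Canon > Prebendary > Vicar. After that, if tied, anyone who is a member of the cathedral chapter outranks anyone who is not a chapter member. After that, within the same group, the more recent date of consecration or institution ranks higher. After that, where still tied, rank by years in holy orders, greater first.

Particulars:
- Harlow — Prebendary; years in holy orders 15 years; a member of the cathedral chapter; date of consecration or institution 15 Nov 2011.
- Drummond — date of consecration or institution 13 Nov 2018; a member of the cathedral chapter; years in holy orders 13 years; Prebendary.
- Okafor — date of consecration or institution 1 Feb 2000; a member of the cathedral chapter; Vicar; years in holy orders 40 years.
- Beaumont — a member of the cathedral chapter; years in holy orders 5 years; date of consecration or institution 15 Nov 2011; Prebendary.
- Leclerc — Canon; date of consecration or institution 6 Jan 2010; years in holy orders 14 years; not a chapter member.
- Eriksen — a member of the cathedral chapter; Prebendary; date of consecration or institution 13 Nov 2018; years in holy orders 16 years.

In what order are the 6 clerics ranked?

By dignity: Leclerc (Canon); then Eriksen, Drummond, Harlow and Beaumont (Prebendary); then Okafor (Vicar).
Eriksen, Drummond, Harlow and Beaumont are each a member of the cathedral chapter, so the next rule applies.
Among Eriksen, Drummond, Harlow and Beaumont, by date of consecration or institution (later first): Eriksen and Drummond (13 Nov 2018) before Harlow and Beaumont (15 Nov 2011).
Among Eriksen and Drummond, by years in holy orders (higher first): Eriksen (16 years) before Drummond (13 years).
Among Harlow and Beaumont, by years in holy orders (higher first): Harlow (15 years) before Beaumont (5 years).
Full order: Leclerc, Eriksen, Drummond, Harlow, Beaumont, Okafor.

Leclerc, Eriksen, Drummond, Harlow, Beaumont, Okafor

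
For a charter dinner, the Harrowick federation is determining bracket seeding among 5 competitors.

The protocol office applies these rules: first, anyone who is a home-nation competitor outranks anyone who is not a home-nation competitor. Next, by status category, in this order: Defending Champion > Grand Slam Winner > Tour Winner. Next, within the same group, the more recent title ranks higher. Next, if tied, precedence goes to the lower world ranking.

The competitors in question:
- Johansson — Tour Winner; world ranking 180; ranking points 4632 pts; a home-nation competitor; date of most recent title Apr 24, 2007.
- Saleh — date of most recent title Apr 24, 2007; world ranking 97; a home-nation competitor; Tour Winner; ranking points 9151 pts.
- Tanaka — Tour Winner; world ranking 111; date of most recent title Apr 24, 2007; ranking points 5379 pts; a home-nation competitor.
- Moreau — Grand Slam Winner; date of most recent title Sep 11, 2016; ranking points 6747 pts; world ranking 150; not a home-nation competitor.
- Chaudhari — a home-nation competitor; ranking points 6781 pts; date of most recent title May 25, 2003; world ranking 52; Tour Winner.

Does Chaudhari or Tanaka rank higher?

By the first rule: Saleh, Tanaka, Johansson and Chaudhari (each a home-nation competitor); then Moreau (not a home-nation competitor).
Saleh, Tanaka, Johansson and Chaudhari are each Tour Winner, so the next rule applies.
Among Saleh, Tanaka, Johansson and Chaudhari, by date of most recent title (later first): Saleh, Tanaka and Johansson (Apr 24, 2007) before Chaudhari (May 25, 2003).
Among Saleh, Tanaka and Johansson, by world ranking (lower first): Saleh (97) before Tanaka (111) before Johansson (180).
So Tanaka takes precedence.

Tanaka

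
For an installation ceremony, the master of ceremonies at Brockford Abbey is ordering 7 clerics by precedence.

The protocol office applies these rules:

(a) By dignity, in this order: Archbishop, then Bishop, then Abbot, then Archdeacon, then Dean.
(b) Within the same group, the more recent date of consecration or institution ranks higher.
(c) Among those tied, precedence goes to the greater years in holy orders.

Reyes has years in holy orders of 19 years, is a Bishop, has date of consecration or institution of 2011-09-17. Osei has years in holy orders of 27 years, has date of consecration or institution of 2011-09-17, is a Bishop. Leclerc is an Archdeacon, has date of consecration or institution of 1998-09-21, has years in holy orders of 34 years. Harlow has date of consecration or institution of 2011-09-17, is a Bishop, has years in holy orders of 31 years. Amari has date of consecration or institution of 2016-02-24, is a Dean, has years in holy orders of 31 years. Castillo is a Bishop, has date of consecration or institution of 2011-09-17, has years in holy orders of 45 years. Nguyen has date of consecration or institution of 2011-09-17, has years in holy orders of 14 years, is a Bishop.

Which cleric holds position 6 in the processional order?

Leclerc

By dignity: Castillo, Harlow, Osei, Reyes and Nguyen (Bishop); then Leclerc (Archdeacon); then Amari (Dean).
Castillo, Harlow, Osei, Reyes and Nguyen all have date of consecration or institution 2011-09-17, so the next rule applies.
Among Castillo, Harlow, Osei, Reyes and Nguyen, by years in holy orders (higher first): Castillo (45 years) before Harlow (31 years) before Osei (27 years) before Reyes (19 years) before Nguyen (14 years).
Order: Castillo, Harlow, Osei, Reyes, Nguyen, Leclerc, Amari.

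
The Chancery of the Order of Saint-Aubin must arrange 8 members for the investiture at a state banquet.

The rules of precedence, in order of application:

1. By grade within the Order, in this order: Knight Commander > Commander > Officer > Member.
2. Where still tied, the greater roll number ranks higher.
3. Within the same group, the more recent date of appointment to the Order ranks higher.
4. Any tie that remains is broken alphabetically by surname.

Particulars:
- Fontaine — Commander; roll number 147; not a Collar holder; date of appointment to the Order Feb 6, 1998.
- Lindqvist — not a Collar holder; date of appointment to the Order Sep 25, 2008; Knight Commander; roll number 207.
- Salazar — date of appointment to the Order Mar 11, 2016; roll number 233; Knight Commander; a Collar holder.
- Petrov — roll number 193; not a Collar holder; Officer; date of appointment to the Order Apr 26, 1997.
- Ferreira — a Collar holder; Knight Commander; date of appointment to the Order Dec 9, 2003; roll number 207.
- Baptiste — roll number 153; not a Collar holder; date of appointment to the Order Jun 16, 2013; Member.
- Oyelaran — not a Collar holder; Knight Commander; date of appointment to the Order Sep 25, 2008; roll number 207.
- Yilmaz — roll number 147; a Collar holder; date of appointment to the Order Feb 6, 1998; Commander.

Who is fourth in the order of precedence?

By grade within the Order: Salazar, Lindqvist, Oyelaran and Ferreira (Knight Commander); then Fontaine and Yilmaz (Commander); then Petrov (Officer); then Baptiste (Member).
Among Salazar, Lindqvist, Oyelaran and Ferreira, by roll number (higher first): Salazar (233) before Lindqvist, Oyelaran and Ferreira (207).
Among Lindqvist, Oyelaran and Ferreira, by date of appointment to the Order (later first): Lindqvist and Oyelaran (Sep 25, 2008) before Ferreira (Dec 9, 2003).
Among Lindqvist and Oyelaran, alphabetically by surname: Lindqvist before Oyelaran.
Fontaine and Yilmaz both have roll number 147, so the next rule applies.
Fontaine and Yilmaz both have date of appointment to the Order Feb 6, 1998, so the next rule applies.
Among Fontaine and Yilmaz, alphabetically by surname: Fontaine before Yilmaz.
Order: Salazar, Lindqvist, Oyelaran, Ferreira, Fontaine, Yilmaz, Petrov, Baptiste.

Ferreira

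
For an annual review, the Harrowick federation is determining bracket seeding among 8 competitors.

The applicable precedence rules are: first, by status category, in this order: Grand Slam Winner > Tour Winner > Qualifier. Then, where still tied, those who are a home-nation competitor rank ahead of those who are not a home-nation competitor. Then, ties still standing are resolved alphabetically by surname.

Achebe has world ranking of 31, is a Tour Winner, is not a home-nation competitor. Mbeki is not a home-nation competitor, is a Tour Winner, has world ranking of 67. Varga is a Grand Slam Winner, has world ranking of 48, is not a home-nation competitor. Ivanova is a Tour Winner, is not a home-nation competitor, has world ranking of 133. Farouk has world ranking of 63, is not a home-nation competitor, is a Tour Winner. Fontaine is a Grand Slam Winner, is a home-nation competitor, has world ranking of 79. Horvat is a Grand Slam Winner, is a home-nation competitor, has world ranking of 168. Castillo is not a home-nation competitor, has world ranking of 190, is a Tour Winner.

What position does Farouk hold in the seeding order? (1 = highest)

By status category: Fontaine, Horvat and Varga (Grand Slam Winner); then Achebe, Castillo, Farouk, Ivanova and Mbeki (Tour Winner).
Among Fontaine, Horvat and Varga, a home-nation competitor before not a home-nation competitor: Fontaine and Horvat (a home-nation competitor) before Varga (not a home-nation competitor).
Among Fontaine and Horvat, alphabetically by surname: Fontaine before Horvat.
Achebe, Castillo, Farouk, Ivanova and Mbeki are each not a home-nation competitor, so the next rule applies.
Among Achebe, Castillo, Farouk, Ivanova and Mbeki, alphabetically by surname: Achebe before Castillo before Farouk before Ivanova before Mbeki.
Order: Fontaine, Horvat, Varga, Achebe, Castillo, Farouk, Ivanova, Mbeki. So position 6.

6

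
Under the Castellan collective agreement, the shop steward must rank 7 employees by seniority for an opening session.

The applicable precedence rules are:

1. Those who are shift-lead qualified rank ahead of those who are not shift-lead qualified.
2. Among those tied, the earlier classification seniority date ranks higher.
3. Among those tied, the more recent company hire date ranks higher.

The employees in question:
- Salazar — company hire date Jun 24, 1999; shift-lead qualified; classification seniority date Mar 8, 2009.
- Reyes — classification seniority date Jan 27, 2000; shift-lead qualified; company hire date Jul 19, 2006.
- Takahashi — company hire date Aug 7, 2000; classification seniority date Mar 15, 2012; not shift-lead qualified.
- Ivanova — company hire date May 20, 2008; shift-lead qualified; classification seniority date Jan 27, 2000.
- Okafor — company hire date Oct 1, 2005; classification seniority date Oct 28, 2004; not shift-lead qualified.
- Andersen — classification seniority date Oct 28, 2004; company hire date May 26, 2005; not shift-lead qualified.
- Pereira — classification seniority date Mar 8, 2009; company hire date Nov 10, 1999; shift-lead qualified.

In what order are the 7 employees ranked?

Ivanova, Reyes, Pereira, Salazar, Okafor, Andersen, Takahashi

By the first rule: Ivanova, Reyes, Pereira and Salazar (each shift-lead qualified); then Okafor, Andersen and Takahashi (each not shift-lead qualified).
Among Ivanova, Reyes, Pereira and Salazar, by classification seniority date (earlier first): Ivanova and Reyes (Jan 27, 2000) before Pereira and Salazar (Mar 8, 2009).
Among Ivanova and Reyes, by company hire date (later first): Ivanova (May 20, 2008) before Reyes (Jul 19, 2006).
Among Pereira and Salazar, by company hire date (later first): Pereira (Nov 10, 1999) before Salazar (Jun 24, 1999).
Among Okafor, Andersen and Takahashi, by classification seniority date (earlier first): Okafor and Andersen (Oct 28, 2004) before Takahashi (Mar 15, 2012).
Among Okafor and Andersen, by company hire date (later first): Okafor (Oct 1, 2005) before Andersen (May 26, 2005).
Full order: Ivanova, Reyes, Pereira, Salazar, Okafor, Andersen, Takahashi.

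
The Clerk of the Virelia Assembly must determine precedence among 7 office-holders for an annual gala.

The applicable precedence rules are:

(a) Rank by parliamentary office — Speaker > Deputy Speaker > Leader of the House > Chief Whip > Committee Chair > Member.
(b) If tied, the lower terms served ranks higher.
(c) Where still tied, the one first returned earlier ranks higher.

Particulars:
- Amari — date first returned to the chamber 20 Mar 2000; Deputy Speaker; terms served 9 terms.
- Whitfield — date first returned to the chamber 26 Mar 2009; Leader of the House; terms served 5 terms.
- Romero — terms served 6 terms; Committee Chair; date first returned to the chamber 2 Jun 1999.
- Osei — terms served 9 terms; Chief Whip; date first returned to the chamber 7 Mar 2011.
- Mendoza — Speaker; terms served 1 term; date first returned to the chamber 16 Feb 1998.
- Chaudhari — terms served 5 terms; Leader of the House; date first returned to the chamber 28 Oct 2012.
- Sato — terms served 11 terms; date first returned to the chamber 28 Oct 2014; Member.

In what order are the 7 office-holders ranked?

By parliamentary office: Mendoza (Speaker); then Amari (Deputy Speaker); then Whitfield and Chaudhari (Leader of the House); then Osei (Chief Whip); then Romero (Committee Chair); then Sato (Member).
Whitfield and Chaudhari both have terms served 5 terms, so the next rule applies.
Among Whitfield and Chaudhari, by date first returned to the chamber (earlier first): Whitfield (26 Mar 2009) before Chaudhari (28 Oct 2012).
Full order: Mendoza, Amari, Whitfield, Chaudhari, Osei, Romero, Sato.

Mendoza, Amari, Whitfield, Chaudhari, Osei, Romero, Sato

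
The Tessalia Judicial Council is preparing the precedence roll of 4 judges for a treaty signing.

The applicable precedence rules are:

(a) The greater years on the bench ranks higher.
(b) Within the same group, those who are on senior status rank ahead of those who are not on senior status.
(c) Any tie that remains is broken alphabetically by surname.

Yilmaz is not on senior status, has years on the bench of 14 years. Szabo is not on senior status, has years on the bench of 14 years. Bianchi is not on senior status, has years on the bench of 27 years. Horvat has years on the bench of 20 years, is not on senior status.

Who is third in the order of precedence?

Szabo

By years on the bench (higher first): Bianchi (27 years); then Horvat (20 years); then Szabo and Yilmaz (both 14 years).
Szabo and Yilmaz are each not on senior status, so the next rule applies.
Among Szabo and Yilmaz, alphabetically by surname: Szabo before Yilmaz.
Order: Bianchi, Horvat, Szabo, Yilmaz.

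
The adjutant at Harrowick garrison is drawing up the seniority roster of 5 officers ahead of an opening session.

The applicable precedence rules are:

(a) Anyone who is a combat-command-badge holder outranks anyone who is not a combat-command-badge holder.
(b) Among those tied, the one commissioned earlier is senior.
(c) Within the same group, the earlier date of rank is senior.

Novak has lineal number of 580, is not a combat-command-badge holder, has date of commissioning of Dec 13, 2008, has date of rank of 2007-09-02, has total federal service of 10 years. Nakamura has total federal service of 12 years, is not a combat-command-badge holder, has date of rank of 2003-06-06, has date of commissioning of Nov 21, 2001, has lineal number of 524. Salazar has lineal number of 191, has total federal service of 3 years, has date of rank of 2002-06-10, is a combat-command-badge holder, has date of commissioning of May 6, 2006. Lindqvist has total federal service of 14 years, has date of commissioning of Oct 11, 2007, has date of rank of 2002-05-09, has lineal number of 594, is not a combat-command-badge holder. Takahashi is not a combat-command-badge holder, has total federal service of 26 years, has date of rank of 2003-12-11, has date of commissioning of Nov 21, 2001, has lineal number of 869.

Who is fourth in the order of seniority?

Lindqvist

By the first rule: Salazar (a combat-command-badge holder); then Nakamura, Takahashi, Lindqvist and Novak (each not a combat-command-badge holder).
Among Nakamura, Takahashi, Lindqvist and Novak, by date of commissioning (earlier first): Nakamura and Takahashi (Nov 21, 2001) before Lindqvist (Oct 11, 2007) before Novak (Dec 13, 2008).
Among Nakamura and Takahashi, by date of rank (earlier first): Nakamura (2003-06-06) before Takahashi (2003-12-11).
Order: Salazar, Nakamura, Takahashi, Lindqvist, Novak.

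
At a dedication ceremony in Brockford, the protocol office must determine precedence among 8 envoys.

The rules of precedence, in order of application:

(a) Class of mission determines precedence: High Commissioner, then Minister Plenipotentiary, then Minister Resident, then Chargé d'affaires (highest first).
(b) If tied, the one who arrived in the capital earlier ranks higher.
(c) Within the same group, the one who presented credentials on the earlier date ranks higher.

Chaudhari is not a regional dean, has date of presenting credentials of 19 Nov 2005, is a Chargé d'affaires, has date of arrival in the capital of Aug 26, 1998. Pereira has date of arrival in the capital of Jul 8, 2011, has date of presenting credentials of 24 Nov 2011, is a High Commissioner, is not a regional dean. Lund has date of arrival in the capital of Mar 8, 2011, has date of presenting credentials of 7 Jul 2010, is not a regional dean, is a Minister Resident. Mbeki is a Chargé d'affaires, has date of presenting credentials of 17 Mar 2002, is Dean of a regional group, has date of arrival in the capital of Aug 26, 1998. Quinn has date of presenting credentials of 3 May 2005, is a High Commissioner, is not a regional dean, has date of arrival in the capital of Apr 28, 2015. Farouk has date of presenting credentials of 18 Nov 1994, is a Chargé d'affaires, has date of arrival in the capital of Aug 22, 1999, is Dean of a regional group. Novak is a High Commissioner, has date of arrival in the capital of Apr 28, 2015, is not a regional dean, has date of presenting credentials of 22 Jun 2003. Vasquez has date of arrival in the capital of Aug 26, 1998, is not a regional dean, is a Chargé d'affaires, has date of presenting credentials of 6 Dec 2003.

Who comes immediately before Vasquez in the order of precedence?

By class of mission: Pereira, Novak and Quinn (High Commissioner); then Lund (Minister Resident); then Mbeki, Vasquez, Chaudhari and Farouk (Chargé d'affaires).
Among Pereira, Novak and Quinn, by date of arrival in the capital (earlier first): Pereira (Jul 8, 2011) before Novak and Quinn (Apr 28, 2015).
Among Novak and Quinn, by date of presenting credentials (earlier first): Novak (22 Jun 2003) before Quinn (3 May 2005).
Among Mbeki, Vasquez, Chaudhari and Farouk, by date of arrival in the capital (earlier first): Mbeki, Vasquez and Chaudhari (Aug 26, 1998) before Farouk (Aug 22, 1999).
Among Mbeki, Vasquez and Chaudhari, by date of presenting credentials (earlier first): Mbeki (17 Mar 2002) before Vasquez (6 Dec 2003) before Chaudhari (19 Nov 2005).
Order: Pereira, Novak, Quinn, Lund, Mbeki, Vasquez, Chaudhari, Farouk.

Mbeki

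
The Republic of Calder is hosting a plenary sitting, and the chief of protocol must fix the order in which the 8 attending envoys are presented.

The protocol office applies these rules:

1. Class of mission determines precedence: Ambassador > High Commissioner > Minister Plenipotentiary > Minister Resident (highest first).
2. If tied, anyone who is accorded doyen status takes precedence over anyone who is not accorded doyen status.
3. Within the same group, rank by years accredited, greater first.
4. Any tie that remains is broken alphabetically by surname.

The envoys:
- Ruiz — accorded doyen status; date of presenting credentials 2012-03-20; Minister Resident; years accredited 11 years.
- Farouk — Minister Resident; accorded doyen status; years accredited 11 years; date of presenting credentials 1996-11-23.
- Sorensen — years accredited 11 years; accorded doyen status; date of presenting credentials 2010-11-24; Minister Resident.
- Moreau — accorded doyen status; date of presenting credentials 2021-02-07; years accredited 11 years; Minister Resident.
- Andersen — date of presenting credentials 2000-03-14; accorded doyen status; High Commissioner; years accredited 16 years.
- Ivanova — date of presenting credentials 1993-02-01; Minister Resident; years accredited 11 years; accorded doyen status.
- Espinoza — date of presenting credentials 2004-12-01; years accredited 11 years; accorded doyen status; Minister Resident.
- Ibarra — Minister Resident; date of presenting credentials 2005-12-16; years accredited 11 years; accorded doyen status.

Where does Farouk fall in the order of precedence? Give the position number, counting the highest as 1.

By class of mission: Andersen (High Commissioner); then Espinoza, Farouk, Ibarra, Ivanova, Moreau, Ruiz and Sorensen (Minister Resident).
Espinoza, Farouk, Ibarra, Ivanova, Moreau, Ruiz and Sorensen are each accorded doyen status, so the next rule applies.
Espinoza, Farouk, Ibarra, Ivanova, Moreau, Ruiz and Sorensen all have years accredited 11 years, so the next rule applies.
Among Espinoza, Farouk, Ibarra, Ivanova, Moreau, Ruiz and Sorensen, alphabetically by surname: Espinoza before Farouk before Ibarra before Ivanova before Moreau before Ruiz before Sorensen.
Order: Andersen, Espinoza, Farouk, Ibarra, Ivanova, Moreau, Ruiz, Sorensen. So position 3.

3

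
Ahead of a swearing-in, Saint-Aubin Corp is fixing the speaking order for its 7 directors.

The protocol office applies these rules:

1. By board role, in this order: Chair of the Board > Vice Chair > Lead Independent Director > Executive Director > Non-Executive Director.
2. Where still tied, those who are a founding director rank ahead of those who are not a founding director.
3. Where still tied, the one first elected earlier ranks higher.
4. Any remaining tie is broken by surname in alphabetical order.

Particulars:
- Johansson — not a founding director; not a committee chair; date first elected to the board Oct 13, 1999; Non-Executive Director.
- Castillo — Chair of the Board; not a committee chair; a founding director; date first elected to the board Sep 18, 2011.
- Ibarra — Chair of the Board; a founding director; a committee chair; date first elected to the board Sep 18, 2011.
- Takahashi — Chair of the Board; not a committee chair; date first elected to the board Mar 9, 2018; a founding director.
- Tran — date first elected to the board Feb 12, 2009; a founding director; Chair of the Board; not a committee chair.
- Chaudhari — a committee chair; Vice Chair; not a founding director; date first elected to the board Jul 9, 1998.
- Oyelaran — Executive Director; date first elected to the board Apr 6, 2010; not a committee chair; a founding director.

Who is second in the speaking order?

Castillo

By board role: Tran, Castillo, Ibarra and Takahashi (Chair of the Board); then Chaudhari (Vice Chair); then Oyelaran (Executive Director); then Johansson (Non-Executive Director).
Tran, Castillo, Ibarra and Takahashi are each a founding director, so the next rule applies.
Among Tran, Castillo, Ibarra and Takahashi, by date first elected to the board (earlier first): Tran (Feb 12, 2009) before Castillo and Ibarra (Sep 18, 2011) before Takahashi (Mar 9, 2018).
Among Castillo and Ibarra, alphabetically by surname: Castillo before Ibarra.
Order: Tran, Castillo, Ibarra, Takahashi, Chaudhari, Oyelaran, Johansson.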